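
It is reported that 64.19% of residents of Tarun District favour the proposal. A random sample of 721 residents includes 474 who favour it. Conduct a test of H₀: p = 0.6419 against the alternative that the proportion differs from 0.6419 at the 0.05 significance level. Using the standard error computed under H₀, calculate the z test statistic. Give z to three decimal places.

z = 0.869

p̂ = 474/721 = 0.65742.
Standard error under H₀: √(0.6419×0.3581/721) = 0.01786.
z = (0.65742 − 0.6419)/0.01786 = 0.01552/0.01786 = 0.869.
Two-sided p-value ≈ 2·Φ(−0.869) = 0.3847, so at α = 0.05 we fail to reject H₀.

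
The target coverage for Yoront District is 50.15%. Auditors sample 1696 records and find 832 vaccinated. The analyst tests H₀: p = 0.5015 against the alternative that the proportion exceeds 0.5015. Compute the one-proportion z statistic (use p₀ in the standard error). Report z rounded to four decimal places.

z = -0.9006

p̂ = 832/1696 = 0.490566.
SE = √(p₀(1−p₀)/n) = √(0.25/1696) = 0.012141.
z = (0.490566 − 0.5015)/0.012141 = -0.010934/0.012141 = -0.9006.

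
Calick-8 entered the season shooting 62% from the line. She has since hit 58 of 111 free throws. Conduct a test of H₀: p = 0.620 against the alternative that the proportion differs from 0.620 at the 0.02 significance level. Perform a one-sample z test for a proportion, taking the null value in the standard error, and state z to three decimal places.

p̂ = 58/111 ≈ 0.52252.
Standard error under H₀: √(0.62×0.38/111) = 0.04607.
z = (0.52252 − 0.62)/0.04607 = -0.09748/0.04607 = -2.116.
p-value = 2·P(Z > 2.116) ≈ 0.0344; since p > α = 0.02, fail to reject H₀.

z = -2.116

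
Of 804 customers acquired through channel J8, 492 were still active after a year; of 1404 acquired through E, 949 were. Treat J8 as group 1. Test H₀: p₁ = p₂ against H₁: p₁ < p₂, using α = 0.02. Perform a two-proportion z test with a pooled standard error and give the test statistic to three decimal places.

z = -3.039

p̂₁ = 492/804 ≈ 0.611940, p̂₂ = 949/1404 ≈ 0.675926.
Pooled p̂ = (492+949)/(804+1404) = 1441/2208 = 0.652627.
SE = √(0.226705 × 0.00195603) = 0.021058.
z = (0.611940 − 0.675926)/0.021058 = -0.063986/0.021058 = -3.039.
p-value = P(Z < -3.039) ≈ 0.0012. With α = 0.02, reject H₀.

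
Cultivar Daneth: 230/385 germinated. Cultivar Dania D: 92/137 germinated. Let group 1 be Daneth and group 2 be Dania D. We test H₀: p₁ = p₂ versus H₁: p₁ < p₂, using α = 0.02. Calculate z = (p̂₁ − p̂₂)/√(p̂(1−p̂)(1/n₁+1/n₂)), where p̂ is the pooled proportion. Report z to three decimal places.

z = -1.533

p̂₁ = 230/385 ≈ 0.59740, p̂₂ = 92/137 ≈ 0.67153.
Pooled p̂ = (230+92)/(385+137) = 322/522 = 0.61686.
SE = √(p̂(1−p̂)(1/n₁+1/n₂)) = √(0.61686·0.38314·0.00989667) = √(0.00233902) = 0.04836.
z = (0.59740 − 0.67153)/0.04836 = -0.07413/0.04836 = -1.533.
p-value = P(Z < -1.533) ≈ 0.0627, so at α = 0.02 we fail to reject H₀.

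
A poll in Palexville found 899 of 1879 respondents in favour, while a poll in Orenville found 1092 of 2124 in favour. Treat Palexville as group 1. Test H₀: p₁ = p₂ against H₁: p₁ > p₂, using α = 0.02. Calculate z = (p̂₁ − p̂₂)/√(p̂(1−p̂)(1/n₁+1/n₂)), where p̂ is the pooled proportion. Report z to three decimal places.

z = -2.253

p̂₁ = 899/1879 ≈ 0.47845, p̂₂ = 1092/2124 ≈ 0.51412.
Pooled p̂ = (899+1092)/(1879+2124) = 1991/4003 = 0.49738.
SE = √(p̂(1−p̂)(1/n₁+1/n₂)) = √(0.49738·0.50262·0.00100301) = √(0.000250745) = 0.01583.
z = (0.47845 − 0.51412)/0.01583 = -0.03567/0.01583 = -2.253.
p-value = P(Z > -2.253) ≈ 0.9879. With α = 0.02, fail to reject H₀.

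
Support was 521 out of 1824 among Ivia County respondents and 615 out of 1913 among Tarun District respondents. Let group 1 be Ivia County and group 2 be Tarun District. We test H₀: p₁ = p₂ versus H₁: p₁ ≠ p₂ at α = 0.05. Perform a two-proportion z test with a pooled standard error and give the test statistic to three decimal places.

z = -2.381

p̂₁ = 521/1824 ≈ 0.28564, p̂₂ = 615/1913 ≈ 0.32148.
Pooled p̂ = (521+615)/(1824+1913) = 1136/3737 = 0.30399.
SE = √(p̂(1−p̂)(1/n₁+1/n₂)) = √(0.30399·0.69601·0.00107098) = √(0.000226598) = 0.01505.
z = (0.28564 − 0.32148)/0.01505 = -0.03584/0.01505 = -2.381.
p-value = 2·P(Z > 2.381) ≈ 0.0172, so at α = 0.05 we reject H₀.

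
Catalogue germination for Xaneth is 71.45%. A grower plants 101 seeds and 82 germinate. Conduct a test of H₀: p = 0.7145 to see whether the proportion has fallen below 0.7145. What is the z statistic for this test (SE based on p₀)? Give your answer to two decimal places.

p̂ = 82/101 = 0.8119.
Standard error under H₀: √(0.7145×0.2855/101) = 0.0449.
z = (0.8119 − 0.7145)/0.0449 = 0.0974/0.0449 = 2.17.
p-value = P(Z < 2.167) ≈ 0.9849.

z = 2.17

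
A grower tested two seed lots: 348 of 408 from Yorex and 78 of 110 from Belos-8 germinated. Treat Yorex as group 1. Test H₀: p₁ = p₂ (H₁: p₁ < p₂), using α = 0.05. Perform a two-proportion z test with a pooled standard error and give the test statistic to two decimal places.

z = 3.50

p̂₁ = 348/408 ≈ 0.8529, p̂₂ = 78/110 ≈ 0.7091.
Pooled p̂ = (348+78)/(408+110) = 426/518 = 0.8224.
SE = √(p̂(1−p̂)(1/n₁+1/n₂)) = √(0.8224·0.1776·0.0115419) = √(0.00168583) = 0.0411.
z = (0.8529 − 0.7091)/0.0411 = 0.1438/0.0411 = 3.50.
p-value = P(Z < 3.504) ≈ 0.9998. With α = 0.05, fail to reject H₀.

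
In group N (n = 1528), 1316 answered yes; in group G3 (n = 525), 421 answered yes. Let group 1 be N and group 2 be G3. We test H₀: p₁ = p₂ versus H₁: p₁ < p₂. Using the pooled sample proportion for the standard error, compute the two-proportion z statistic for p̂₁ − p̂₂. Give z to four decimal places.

z = 3.2511

p̂₁ = 1316/1528 = 0.861257, p̂₂ = 421/525 = 0.801905.
Pooled p̂ = (1316+421)/(1528+525) = 1737/2053 = 0.846079.
SE = √(p̂(1−p̂)(1/n₁+1/n₂)) = √(0.846079·0.153921·0.00255921) = √(0.000333285) = 0.018256.
z = (0.861257 − 0.801905)/0.018256 = 0.059352/0.018256 = 3.2511.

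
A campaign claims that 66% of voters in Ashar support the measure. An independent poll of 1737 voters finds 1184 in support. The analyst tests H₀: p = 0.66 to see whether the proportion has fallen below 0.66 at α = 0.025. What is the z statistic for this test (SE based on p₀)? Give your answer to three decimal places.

z = 1.903

p̂ = 1184/1737 = 0.68164.
Standard error under H₀: √(0.66×0.34/1737) = 0.01137.
z = (0.68164 − 0.66)/0.01137 = 0.02164/0.01137 = 1.903.
p-value = P(Z < 1.903) ≈ 0.9715, so at α = 0.025 we fail to reject H₀.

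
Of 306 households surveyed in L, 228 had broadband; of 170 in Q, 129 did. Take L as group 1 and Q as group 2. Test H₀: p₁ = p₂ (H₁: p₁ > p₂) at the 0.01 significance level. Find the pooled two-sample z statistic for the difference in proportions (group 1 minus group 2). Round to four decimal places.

p̂₁ = 228/306 ≈ 0.745098, p̂₂ = 129/170 ≈ 0.758824.
Pooled p̂ = (228+129)/(306+170) = 357/476 = 0.750000.
SE = √(0.1875 × 0.00915033) = 0.041421.
z = (0.745098 − 0.758824)/0.041421 = -0.013726/0.041421 = -0.3314.
p-value = P(Z > -0.331) ≈ 0.6298. With α = 0.01, fail to reject H₀.

z = -0.3314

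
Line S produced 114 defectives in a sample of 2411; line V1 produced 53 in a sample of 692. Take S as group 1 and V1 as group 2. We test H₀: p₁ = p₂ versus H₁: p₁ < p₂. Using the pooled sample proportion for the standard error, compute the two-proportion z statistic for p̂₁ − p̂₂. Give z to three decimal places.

z = -3.011

p̂₁ = 114/2411 = 0.047283, p̂₂ = 53/692 = 0.076590.
Pooled p̂ = (114+53)/(2411+692) = 167/3103 = 0.053819.
SE = √(p̂(1−p̂)(1/n₁+1/n₂)) = √(0.053819·0.946181·0.00185985) = √(9.47082e-05) = 0.009732.
z = (0.047283 − 0.076590)/0.009732 = -0.029307/0.009732 = -3.011.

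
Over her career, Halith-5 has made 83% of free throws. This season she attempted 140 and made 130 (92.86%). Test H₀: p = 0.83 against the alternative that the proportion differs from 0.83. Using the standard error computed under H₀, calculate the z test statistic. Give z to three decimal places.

p̂ = 130/140 ≈ 0.92857.
Under H₀, SE = √(0.83·0.17/140) = √(0.00100786) = 0.03175.
z = (0.92857 − 0.83)/0.03175 = 0.09857/0.03175 = 3.105.
p-value = 2·P(Z > 3.105) ≈ 0.0019.

z = 3.105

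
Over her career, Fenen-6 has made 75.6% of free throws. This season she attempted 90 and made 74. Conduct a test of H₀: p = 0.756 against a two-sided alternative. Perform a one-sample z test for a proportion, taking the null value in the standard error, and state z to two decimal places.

p̂ = 74/90 ≈ 0.8222.
Standard error under H₀: √(0.756×0.244/90) = 0.0453.
z = (0.8222 − 0.756)/0.0453 = 0.0662/0.0453 = 1.46.
Two-sided p-value ≈ 2·Φ(−1.463) = 0.1435.

z = 1.46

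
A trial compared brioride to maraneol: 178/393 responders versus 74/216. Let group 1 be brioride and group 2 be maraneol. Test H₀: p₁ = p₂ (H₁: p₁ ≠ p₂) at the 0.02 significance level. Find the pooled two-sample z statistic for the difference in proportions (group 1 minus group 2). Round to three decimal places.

p̂₁ = 178/393 = 0.45293, p̂₂ = 74/216 = 0.34259.
Pooled p̂ = (178+74)/(393+216) = 252/609 = 0.41379.
SE = √(0.242568 × 0.00717416) = 0.04172.
z = (0.45293 − 0.34259)/0.04172 = 0.11034/0.04172 = 2.645.
Two-sided p-value ≈ 2·Φ(−2.645) = 0.0082, so at α = 0.02 we reject H₀.

z = 2.645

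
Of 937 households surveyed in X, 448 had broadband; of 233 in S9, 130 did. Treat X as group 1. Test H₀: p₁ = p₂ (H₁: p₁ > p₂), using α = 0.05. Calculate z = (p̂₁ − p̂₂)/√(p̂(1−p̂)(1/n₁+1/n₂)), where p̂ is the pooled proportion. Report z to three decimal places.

z = -2.181

p̂₁ = 448/937 ≈ 0.47812, p̂₂ = 130/233 ≈ 0.55794.
Pooled p̂ = (448+130)/(937+233) = 578/1170 = 0.49402.
SE = √(p̂(1−p̂)(1/n₁+1/n₂)) = √(0.49402·0.50598·0.00535908) = √(0.00133958) = 0.03660.
z = (0.47812 − 0.55794)/0.03660 = -0.07982/0.03660 = -2.181.
p-value = P(Z > -2.181) ≈ 0.9854. With α = 0.05, fail to reject H₀.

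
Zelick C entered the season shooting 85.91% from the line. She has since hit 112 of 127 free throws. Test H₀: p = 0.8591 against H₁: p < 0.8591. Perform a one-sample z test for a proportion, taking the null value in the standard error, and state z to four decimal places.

p̂ = 112/127 = 0.881890.
SE = √(p₀(1−p₀)/n) = √(0.12105/127) = 0.030873.
z = (0.881890 − 0.8591)/0.030873 = 0.022790/0.030873 = 0.7382.

z = 0.7382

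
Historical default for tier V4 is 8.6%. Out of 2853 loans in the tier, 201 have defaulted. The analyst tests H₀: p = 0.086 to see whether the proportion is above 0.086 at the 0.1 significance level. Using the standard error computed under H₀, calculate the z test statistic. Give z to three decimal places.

z = -2.962

p̂ = 201/2853 = 0.07045.
Standard error under H₀: √(0.086×0.914/2853) = 0.00525.
z = (0.07045 − 0.086)/0.00525 = -0.01555/0.00525 = -2.962.
p-value = P(Z > -2.962) ≈ 0.9985. With α = 0.1, fail to reject H₀.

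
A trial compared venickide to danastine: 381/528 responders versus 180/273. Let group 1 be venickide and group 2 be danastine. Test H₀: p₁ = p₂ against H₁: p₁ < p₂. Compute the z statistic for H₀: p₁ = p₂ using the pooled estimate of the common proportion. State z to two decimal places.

p̂₁ = 381/528 ≈ 0.72159, p̂₂ = 180/273 ≈ 0.65934.
Pooled p̂ = (381+180)/(528+273) = 561/801 = 0.70037.
SE = √(0.20985 × 0.00555694) = 0.03415.
z = (0.72159 − 0.65934)/0.03415 = 0.06225/0.03415 = 1.82.

z = 1.82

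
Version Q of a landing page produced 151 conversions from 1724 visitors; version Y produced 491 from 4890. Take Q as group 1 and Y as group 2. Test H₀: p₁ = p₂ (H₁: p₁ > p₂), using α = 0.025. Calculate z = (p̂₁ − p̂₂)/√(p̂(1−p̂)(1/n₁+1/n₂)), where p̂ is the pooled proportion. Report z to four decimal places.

z = -1.5463

p̂₁ = 151/1724 ≈ 0.087587, p̂₂ = 491/4890 ≈ 0.100409.
Pooled p̂ = (151+491)/(1724+4890) = 642/6614 = 0.097067.
SE = √(p̂(1−p̂)(1/n₁+1/n₂)) = √(0.097067·0.902933·0.000784545) = √(6.87614e-05) = 0.008292.
z = (0.087587 − 0.100409)/0.008292 = -0.012822/0.008292 = -1.5463.
p-value = P(Z > -1.546) ≈ 0.9390; since p > α = 0.025, fail to reject H₀.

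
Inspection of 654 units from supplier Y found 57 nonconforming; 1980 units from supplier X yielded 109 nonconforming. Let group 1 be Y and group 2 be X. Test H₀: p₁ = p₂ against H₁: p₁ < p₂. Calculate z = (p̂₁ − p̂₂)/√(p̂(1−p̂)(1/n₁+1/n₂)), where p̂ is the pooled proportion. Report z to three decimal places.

z = 2.929

p̂₁ = 57/654 = 0.087156, p̂₂ = 109/1980 = 0.055051.
Pooled p̂ = (57+109)/(654+1980) = 166/2634 = 0.063022.
SE = √(0.0590502 × 0.0020341) = 0.010960.
z = (0.087156 − 0.055051)/0.010960 = 0.032105/0.010960 = 2.929.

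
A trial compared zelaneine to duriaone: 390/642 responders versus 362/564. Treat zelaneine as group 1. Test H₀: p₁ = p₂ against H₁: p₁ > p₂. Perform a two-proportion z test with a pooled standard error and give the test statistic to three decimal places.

p̂₁ = 390/642 ≈ 0.60748, p̂₂ = 362/564 ≈ 0.64184.
Pooled p̂ = (390+362)/(642+564) = 752/1206 = 0.62355.
SE = √(0.234736 × 0.00333068) = 0.02796.
z = (0.60748 − 0.64184)/0.02796 = -0.03436/0.02796 = -1.229.

z = -1.229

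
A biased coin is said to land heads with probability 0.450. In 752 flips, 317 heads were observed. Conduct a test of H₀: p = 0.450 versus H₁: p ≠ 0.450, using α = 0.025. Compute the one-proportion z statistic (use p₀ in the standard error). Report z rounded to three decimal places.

p̂ = 317/752 = 0.42154.
SE = √(p₀(1−p₀)/n) = √(0.2475/752) = 0.01814.
z = (0.42154 − 0.45)/0.01814 = -0.02846/0.01814 = -1.569.
Two-sided p-value ≈ 2·Φ(−1.569) = 0.1167. With α = 0.025, fail to reject H₀.

z = -1.569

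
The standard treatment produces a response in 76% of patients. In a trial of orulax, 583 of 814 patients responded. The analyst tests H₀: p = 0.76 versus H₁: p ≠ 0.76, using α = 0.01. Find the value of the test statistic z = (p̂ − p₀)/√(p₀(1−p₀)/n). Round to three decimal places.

z = -2.925

p̂ = 583/814 ≈ 0.71622.
Under H₀, SE = √(0.76·0.24/814) = √(0.000224079) = 0.01497.
z = (0.71622 − 0.76)/0.01497 = -0.04378/0.01497 = -2.925.
p-value = 2·P(Z > 2.925) ≈ 0.0034. With α = 0.01, reject H₀.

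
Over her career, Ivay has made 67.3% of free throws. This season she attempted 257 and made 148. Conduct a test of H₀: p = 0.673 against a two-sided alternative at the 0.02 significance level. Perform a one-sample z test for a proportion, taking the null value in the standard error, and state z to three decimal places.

z = -3.319

p̂ = 148/257 ≈ 0.57588.
SE = √(p₀(1−p₀)/n) = √(0.22007/257) = 0.02926.
z = (0.57588 − 0.673)/0.02926 = -0.09712/0.02926 = -3.319.
Two-sided p-value ≈ 2·Φ(−3.319) = 0.0009. With α = 0.02, reject H₀.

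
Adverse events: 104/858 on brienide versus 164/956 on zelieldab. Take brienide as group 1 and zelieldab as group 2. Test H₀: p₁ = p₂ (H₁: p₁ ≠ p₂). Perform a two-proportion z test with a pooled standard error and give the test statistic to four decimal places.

p̂₁ = 104/858 = 0.121212, p̂₂ = 164/956 = 0.171548.
Pooled p̂ = (104+164)/(858+956) = 268/1814 = 0.147740.
SE = √(p̂(1−p̂)(1/n₁+1/n₂)) = √(0.147740·0.852260·0.00221153) = √(0.000278459) = 0.016687.
z = (0.121212 − 0.171548)/0.016687 = -0.050336/0.016687 = -3.0165.
Two-sided p-value ≈ 2·Φ(−3.016) = 0.0026.

z = -3.0165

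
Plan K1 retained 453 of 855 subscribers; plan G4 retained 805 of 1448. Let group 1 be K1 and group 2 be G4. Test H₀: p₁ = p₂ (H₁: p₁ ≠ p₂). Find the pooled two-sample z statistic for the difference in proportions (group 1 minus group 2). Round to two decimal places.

p̂₁ = 453/855 ≈ 0.52982, p̂₂ = 805/1448 ≈ 0.55594.
Pooled p̂ = (453+805)/(855+1448) = 1258/2303 = 0.54624.
SE = √(0.247861 × 0.0018602) = 0.02147.
z = (0.52982 − 0.55594)/0.02147 = -0.02612/0.02147 = -1.22.
p-value = 2·P(Z > 1.216) ≈ 0.2239.

z = -1.22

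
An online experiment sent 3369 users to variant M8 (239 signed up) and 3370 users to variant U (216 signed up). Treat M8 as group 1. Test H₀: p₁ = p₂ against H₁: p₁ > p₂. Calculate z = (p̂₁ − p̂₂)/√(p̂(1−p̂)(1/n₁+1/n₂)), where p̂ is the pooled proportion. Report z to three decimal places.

p̂₁ = 239/3369 = 0.070941, p̂₂ = 216/3370 = 0.064095.
Pooled p̂ = (239+216)/(3369+3370) = 455/6739 = 0.067517.
SE = √(p̂(1−p̂)(1/n₁+1/n₂)) = √(0.067517·0.932483·0.00059356) = √(3.73698e-05) = 0.006113.
z = (0.070941 − 0.064095)/0.006113 = 0.006846/0.006113 = 1.120.
p-value = P(Z > 1.120) ≈ 0.1314.

z = 1.120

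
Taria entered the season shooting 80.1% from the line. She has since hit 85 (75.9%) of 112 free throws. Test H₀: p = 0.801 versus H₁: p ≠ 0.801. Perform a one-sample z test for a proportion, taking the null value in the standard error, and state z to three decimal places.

z = -1.115

p̂ = 85/112 ≈ 0.75893.
Under H₀, SE = √(0.801·0.199/112) = √(0.00142321) = 0.03773.
z = (0.75893 − 0.801)/0.03773 = -0.04207/0.03773 = -1.115.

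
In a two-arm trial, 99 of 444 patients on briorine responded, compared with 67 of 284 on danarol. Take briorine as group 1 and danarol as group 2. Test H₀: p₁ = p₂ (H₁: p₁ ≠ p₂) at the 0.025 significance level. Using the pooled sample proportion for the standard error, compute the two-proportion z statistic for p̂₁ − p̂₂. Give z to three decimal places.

z = -0.406

p̂₁ = 99/444 ≈ 0.22297, p̂₂ = 67/284 ≈ 0.23592.
Pooled p̂ = (99+67)/(444+284) = 166/728 = 0.22802.
SE = √(p̂(1−p̂)(1/n₁+1/n₂)) = √(0.22802·0.77198·0.00577338) = √(0.00101628) = 0.03188.
z = (0.22297 − 0.23592)/0.03188 = -0.01295/0.03188 = -0.406.
Two-sided p-value ≈ 2·Φ(−0.406) = 0.6848. With α = 0.025, fail to reject H₀.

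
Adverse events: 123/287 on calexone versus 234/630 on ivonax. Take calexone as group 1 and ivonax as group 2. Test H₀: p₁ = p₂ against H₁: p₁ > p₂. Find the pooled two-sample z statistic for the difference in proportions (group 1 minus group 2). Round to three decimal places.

z = 1.646

p̂₁ = 123/287 = 0.42857, p̂₂ = 234/630 = 0.37143.
Pooled p̂ = (123+234)/(287+630) = 357/917 = 0.38931.
SE = √(p̂(1−p̂)(1/n₁+1/n₂)) = √(0.38931·0.61069·0.00507162) = √(0.00120577) = 0.03472.
z = (0.42857 − 0.37143)/0.03472 = 0.05714/0.03472 = 1.646.
p-value = P(Z > 1.646) ≈ 0.0499.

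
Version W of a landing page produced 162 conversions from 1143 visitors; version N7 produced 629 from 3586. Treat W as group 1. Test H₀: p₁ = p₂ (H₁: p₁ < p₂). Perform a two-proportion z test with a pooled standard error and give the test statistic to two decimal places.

z = -2.66

p̂₁ = 162/1143 = 0.14173, p̂₂ = 629/3586 = 0.17540.
Pooled p̂ = (162+629)/(1143+3586) = 791/4729 = 0.16727.
SE = √(p̂(1−p̂)(1/n₁+1/n₂)) = √(0.16727·0.83273·0.00115375) = √(0.000160704) = 0.01268.
z = (0.14173 − 0.17540)/0.01268 = -0.03367/0.01268 = -2.66.
p-value = P(Z < -2.656) ≈ 0.0040.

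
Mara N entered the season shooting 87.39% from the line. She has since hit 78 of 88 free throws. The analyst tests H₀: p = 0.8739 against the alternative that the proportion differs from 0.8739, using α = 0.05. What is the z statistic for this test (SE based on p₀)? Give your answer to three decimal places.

p̂ = 78/88 ≈ 0.88636.
SE = √(p₀(1−p₀)/n) = √(0.1102/88) = 0.03539.
z = (0.88636 − 0.8739)/0.03539 = 0.01246/0.03539 = 0.352.
p-value = 2·P(Z > 0.352) ≈ 0.7247. With α = 0.05, fail to reject H₀.

z = 0.352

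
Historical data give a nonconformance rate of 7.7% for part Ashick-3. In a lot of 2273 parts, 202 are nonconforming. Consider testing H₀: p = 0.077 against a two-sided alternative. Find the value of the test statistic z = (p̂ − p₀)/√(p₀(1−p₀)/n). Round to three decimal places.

z = 2.123

p̂ = 202/2273 ≈ 0.08887.
Standard error under H₀: √(0.077×0.923/2273) = 0.00559.
z = (0.08887 − 0.077)/0.00559 = 0.01187/0.00559 = 2.123.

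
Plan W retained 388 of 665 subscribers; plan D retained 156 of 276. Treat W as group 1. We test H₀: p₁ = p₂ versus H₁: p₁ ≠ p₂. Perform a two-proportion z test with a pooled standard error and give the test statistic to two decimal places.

p̂₁ = 388/665 = 0.5835, p̂₂ = 156/276 = 0.5652.
Pooled p̂ = (388+156)/(665+276) = 544/941 = 0.5781.
SE = √(0.243899 × 0.00512695) = 0.0354.
z = (0.5835 − 0.5652)/0.0354 = 0.0183/0.0354 = 0.52.

z = 0.52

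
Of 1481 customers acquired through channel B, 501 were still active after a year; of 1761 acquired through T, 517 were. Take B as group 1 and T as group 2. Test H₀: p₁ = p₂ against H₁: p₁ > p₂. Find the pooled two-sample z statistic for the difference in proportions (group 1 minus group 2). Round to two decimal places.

z = 2.73

p̂₁ = 501/1481 = 0.3383, p̂₂ = 517/1761 = 0.2936.
Pooled p̂ = (501+517)/(1481+1761) = 1018/3242 = 0.3140.
SE = √(0.215405 × 0.00124308) = 0.0164.
z = (0.3383 − 0.2936)/0.0164 = 0.0447/0.0164 = 2.73.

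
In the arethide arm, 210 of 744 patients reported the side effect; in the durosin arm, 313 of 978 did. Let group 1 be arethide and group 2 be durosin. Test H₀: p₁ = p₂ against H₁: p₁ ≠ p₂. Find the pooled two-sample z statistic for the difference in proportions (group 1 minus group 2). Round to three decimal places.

p̂₁ = 210/744 = 0.28226, p̂₂ = 313/978 = 0.32004.
Pooled p̂ = (210+313)/(744+978) = 523/1722 = 0.30372.
SE = √(0.211473 × 0.00236658) = 0.02237.
z = (0.28226 − 0.32004)/0.02237 = -0.03778/0.02237 = -1.689.

z = -1.689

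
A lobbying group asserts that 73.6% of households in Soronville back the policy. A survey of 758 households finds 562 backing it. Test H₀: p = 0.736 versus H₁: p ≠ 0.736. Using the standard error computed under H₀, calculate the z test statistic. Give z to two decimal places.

p̂ = 562/758 = 0.7414.
Standard error under H₀: √(0.736×0.264/758) = 0.0160.
z = (0.7414 − 0.736)/0.0160 = 0.0054/0.0160 = 0.34.
Two-sided p-value ≈ 2·Φ(−0.339) = 0.7347.

z = 0.34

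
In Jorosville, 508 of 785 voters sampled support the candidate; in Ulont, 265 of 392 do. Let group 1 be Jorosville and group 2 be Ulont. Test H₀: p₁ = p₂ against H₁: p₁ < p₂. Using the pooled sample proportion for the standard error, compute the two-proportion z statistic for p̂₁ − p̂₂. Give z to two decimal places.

p̂₁ = 508/785 ≈ 0.6471, p̂₂ = 265/392 ≈ 0.6760.
Pooled p̂ = (508+265)/(785+392) = 773/1177 = 0.6568.
SE = √(p̂(1−p̂)(1/n₁+1/n₂)) = √(0.6568·0.3432·0.00382491) = √(0.000862241) = 0.0294.
z = (0.6471 − 0.6760)/0.0294 = -0.0289/0.0294 = -0.98.
p-value = P(Z < -0.984) ≈ 0.1626.

z = -0.98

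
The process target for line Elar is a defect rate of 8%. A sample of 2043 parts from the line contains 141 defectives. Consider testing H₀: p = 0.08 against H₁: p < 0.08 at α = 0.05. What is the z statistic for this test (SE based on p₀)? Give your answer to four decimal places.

p̂ = 141/2043 = 0.0690162.
Under H₀, SE = √(0.08·0.92/2043) = √(3.60255e-05) = 0.0060021.
z = (0.0690162 − 0.08)/0.0060021 = -0.0109838/0.0060021 = -1.8300.
p-value = P(Z < -1.830) ≈ 0.0336; since p < α = 0.05, reject H₀.

z = -1.8300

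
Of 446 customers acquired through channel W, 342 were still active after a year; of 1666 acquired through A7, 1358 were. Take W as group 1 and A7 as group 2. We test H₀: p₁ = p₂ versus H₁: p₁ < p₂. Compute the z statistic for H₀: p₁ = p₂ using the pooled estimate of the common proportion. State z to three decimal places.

p̂₁ = 342/446 ≈ 0.766816, p̂₂ = 1358/1666 ≈ 0.815126.
Pooled p̂ = (342+1358)/(446+1666) = 1700/2112 = 0.804924.
SE = √(0.157021 × 0.00284239) = 0.021126.
z = (0.766816 − 0.815126)/0.021126 = -0.048310/0.021126 = -2.287.
p-value = P(Z < -2.287) ≈ 0.0111.

z = -2.287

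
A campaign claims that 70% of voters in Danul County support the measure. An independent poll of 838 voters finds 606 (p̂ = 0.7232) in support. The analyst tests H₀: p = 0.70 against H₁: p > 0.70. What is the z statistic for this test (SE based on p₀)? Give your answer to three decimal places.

p̂ = 606/838 = 0.72315.
Standard error under H₀: √(0.7×0.3/838) = 0.01583.
z = (0.72315 − 0.7)/0.01583 = 0.02315/0.01583 = 1.462.

z = 1.462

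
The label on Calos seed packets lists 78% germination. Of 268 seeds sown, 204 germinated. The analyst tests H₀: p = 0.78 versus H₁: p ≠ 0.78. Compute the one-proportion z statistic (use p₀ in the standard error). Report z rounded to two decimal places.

z = -0.74

p̂ = 204/268 ≈ 0.7612.
SE = √(p₀(1−p₀)/n) = √(0.1716/268) = 0.0253.
z = (0.7612 − 0.78)/0.0253 = -0.0188/0.0253 = -0.74.
Two-sided p-value ≈ 2·Φ(−0.743) = 0.4574.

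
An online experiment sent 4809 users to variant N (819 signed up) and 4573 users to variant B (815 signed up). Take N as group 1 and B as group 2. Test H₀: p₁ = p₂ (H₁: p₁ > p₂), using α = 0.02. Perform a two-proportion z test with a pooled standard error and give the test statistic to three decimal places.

z = -1.010

p̂₁ = 819/4809 ≈ 0.17031, p̂₂ = 815/4573 ≈ 0.17822.
Pooled p̂ = (819+815)/(4809+4573) = 1634/9382 = 0.17416.
SE = √(0.14383 × 0.000426618) = 0.00783.
z = (0.17031 − 0.17822)/0.00783 = -0.00791/0.00783 = -1.010.
p-value = P(Z > -1.010) ≈ 0.8438; since p > α = 0.02, fail to reject H₀.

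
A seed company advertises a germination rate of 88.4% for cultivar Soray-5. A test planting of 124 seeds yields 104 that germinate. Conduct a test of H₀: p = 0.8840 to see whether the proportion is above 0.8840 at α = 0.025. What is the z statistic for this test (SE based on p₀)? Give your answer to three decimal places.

p̂ = 104/124 = 0.83871.
Standard error under H₀: √(0.884×0.116/124) = 0.02876.
z = (0.83871 − 0.884)/0.02876 = -0.04529/0.02876 = -1.575.
p-value = P(Z > -1.575) ≈ 0.9424. With α = 0.025, fail to reject H₀.

z = -1.575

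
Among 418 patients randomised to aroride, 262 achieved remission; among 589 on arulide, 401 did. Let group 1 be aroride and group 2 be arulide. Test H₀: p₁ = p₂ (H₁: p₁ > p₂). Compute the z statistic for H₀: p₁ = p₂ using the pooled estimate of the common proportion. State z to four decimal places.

z = -1.7811

p̂₁ = 262/418 = 0.626794, p̂₂ = 401/589 = 0.680815.
Pooled p̂ = (262+401)/(418+589) = 663/1007 = 0.658391.
SE = √(0.224912 × 0.00409014) = 0.030330.
z = (0.626794 − 0.680815)/0.030330 = -0.054021/0.030330 = -1.7811.
p-value = P(Z > -1.781) ≈ 0.9626.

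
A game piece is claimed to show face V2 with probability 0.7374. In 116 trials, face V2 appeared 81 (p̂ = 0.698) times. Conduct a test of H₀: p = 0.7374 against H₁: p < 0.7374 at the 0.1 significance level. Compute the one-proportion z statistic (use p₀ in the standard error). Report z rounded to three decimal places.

p̂ = 81/116 ≈ 0.698276.
Under H₀, SE = √(0.7374·0.2626/116) = √(0.00166932) = 0.040857.
z = (0.698276 − 0.7374)/0.040857 = -0.039124/0.040857 = -0.958.
p-value = P(Z < -0.958) ≈ 0.1691; since p > α = 0.1, fail to reject H₀.

z = -0.958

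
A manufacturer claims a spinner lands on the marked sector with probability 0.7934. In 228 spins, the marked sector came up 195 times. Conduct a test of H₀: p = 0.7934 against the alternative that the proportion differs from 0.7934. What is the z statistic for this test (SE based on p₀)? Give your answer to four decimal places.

p̂ = 195/228 = 0.855263.
SE = √(p₀(1−p₀)/n) = √(0.16392/228) = 0.026813.
z = (0.855263 − 0.7934)/0.026813 = 0.061863/0.026813 = 2.3072.

z = 2.3072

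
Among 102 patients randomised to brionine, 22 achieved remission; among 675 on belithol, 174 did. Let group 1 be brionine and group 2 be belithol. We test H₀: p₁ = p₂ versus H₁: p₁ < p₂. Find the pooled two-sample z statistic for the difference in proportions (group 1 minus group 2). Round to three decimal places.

z = -0.912

p̂₁ = 22/102 = 0.21569, p̂₂ = 174/675 = 0.25778.
Pooled p̂ = (22+174)/(102+675) = 196/777 = 0.25225.
SE = √(p̂(1−p̂)(1/n₁+1/n₂)) = √(0.25225·0.74775·0.0112854) = √(0.00212866) = 0.04614.
z = (0.21569 − 0.25778)/0.04614 = -0.04209/0.04614 = -0.912.
p-value = P(Z < -0.912) ≈ 0.1808.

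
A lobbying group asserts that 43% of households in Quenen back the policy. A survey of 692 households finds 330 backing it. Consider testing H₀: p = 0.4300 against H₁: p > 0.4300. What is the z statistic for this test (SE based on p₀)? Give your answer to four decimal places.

p̂ = 330/692 = 0.476879.
Standard error under H₀: √(0.43×0.57/692) = 0.018820.
z = (0.476879 − 0.43)/0.018820 = 0.046879/0.018820 = 2.4909.

z = 2.4909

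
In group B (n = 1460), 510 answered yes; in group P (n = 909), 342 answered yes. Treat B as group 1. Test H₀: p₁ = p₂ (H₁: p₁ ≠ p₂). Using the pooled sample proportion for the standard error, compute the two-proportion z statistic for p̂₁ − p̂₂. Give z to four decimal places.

z = -1.3278

p̂₁ = 510/1460 ≈ 0.349315, p̂₂ = 342/909 ≈ 0.376238.
Pooled p̂ = (510+342)/(1460+909) = 852/2369 = 0.359645.
SE = √(p̂(1−p̂)(1/n₁+1/n₂)) = √(0.359645·0.640355·0.00178504) = √(0.000411096) = 0.020276.
z = (0.349315 − 0.376238)/0.020276 = -0.026923/0.020276 = -1.3278.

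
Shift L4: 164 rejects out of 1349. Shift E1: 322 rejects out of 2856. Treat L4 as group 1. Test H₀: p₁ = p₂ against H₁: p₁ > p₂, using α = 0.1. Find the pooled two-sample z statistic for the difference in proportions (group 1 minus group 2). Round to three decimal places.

p̂₁ = 164/1349 ≈ 0.121572, p̂₂ = 322/2856 ≈ 0.112745.
Pooled p̂ = (164+322)/(1349+2856) = 486/4205 = 0.115577.
SE = √(0.102219 × 0.00109143) = 0.010562.
z = (0.121572 − 0.112745)/0.010562 = 0.008827/0.010562 = 0.836.
p-value = P(Z > 0.836) ≈ 0.2017, so at α = 0.1 we fail to reject H₀.

z = 0.836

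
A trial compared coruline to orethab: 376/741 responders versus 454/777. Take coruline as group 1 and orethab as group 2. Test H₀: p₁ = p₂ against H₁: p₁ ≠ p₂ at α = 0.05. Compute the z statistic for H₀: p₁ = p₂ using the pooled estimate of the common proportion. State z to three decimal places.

z = -3.008

p̂₁ = 376/741 ≈ 0.50742, p̂₂ = 454/777 ≈ 0.58430.
Pooled p̂ = (376+454)/(741+777) = 830/1518 = 0.54677.
SE = √(p̂(1−p̂)(1/n₁+1/n₂)) = √(0.54677·0.45323·0.00263653) = √(0.000653364) = 0.02556.
z = (0.50742 − 0.58430)/0.02556 = -0.07688/0.02556 = -3.008.
p-value = 2·P(Z > 3.008) ≈ 0.0026; since p < α = 0.05, reject H₀.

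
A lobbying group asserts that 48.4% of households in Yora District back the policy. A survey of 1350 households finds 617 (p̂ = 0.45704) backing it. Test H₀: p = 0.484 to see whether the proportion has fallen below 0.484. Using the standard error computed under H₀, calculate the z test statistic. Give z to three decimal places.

z = -1.982

p̂ = 617/1350 = 0.45704.
SE = √(p₀(1−p₀)/n) = √(0.24974/1350) = 0.01360.
z = (0.45704 − 0.484)/0.01360 = -0.02696/0.01360 = -1.982.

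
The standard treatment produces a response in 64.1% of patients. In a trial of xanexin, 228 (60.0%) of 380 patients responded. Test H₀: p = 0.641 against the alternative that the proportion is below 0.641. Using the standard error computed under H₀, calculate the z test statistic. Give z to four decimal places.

p̂ = 228/380 ≈ 0.600000.
Under H₀, SE = √(0.641·0.359/380) = √(0.000605576) = 0.024608.
z = (0.600000 − 0.641)/0.024608 = -0.041000/0.024608 = -1.6661.
p-value = P(Z < -1.666) ≈ 0.0478.

z = -1.6661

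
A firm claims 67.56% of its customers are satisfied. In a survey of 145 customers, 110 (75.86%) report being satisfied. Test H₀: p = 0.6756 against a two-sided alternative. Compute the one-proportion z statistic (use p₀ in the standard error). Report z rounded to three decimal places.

p̂ = 110/145 ≈ 0.75862.
SE = √(p₀(1−p₀)/n) = √(0.21916/145) = 0.03888.
z = (0.75862 − 0.6756)/0.03888 = 0.08302/0.03888 = 2.135.
Two-sided p-value ≈ 2·Φ(−2.135) = 0.0327.

z = 2.135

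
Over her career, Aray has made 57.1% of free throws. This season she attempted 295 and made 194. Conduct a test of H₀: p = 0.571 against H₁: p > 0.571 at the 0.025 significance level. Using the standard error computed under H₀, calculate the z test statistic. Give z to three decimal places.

z = 3.006

p̂ = 194/295 = 0.65763.
SE = √(p₀(1−p₀)/n) = √(0.24496/295) = 0.02882.
z = (0.65763 − 0.571)/0.02882 = 0.08663/0.02882 = 3.006.
p-value = P(Z > 3.006) ≈ 0.0013; since p < α = 0.025, reject H₀.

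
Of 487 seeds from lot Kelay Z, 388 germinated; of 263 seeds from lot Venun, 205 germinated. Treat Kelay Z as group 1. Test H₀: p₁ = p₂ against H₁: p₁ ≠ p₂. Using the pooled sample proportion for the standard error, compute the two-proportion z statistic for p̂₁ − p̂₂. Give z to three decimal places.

z = 0.554

p̂₁ = 388/487 = 0.79671, p̂₂ = 205/263 = 0.77947.
Pooled p̂ = (388+205)/(487+263) = 593/750 = 0.79067.
SE = √(p̂(1−p̂)(1/n₁+1/n₂)) = √(0.79067·0.20933·0.00585567) = √(0.000969189) = 0.03113.
z = (0.79671 − 0.77947)/0.03113 = 0.01724/0.03113 = 0.554.
p-value = 2·P(Z > 0.554) ≈ 0.5796.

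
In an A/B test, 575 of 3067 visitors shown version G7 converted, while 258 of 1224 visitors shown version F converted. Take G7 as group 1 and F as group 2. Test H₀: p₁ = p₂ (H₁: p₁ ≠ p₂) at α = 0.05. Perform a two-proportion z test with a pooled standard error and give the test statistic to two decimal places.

z = -1.74

p̂₁ = 575/3067 ≈ 0.1875, p̂₂ = 258/1224 ≈ 0.2108.
Pooled p̂ = (575+258)/(3067+1224) = 833/4291 = 0.1941.
SE = √(p̂(1−p̂)(1/n₁+1/n₂)) = √(0.1941·0.8059·0.00114304) = √(0.00017882) = 0.0134.
z = (0.1875 − 0.2108)/0.0134 = -0.0233/0.0134 = -1.74.
Two-sided p-value ≈ 2·Φ(−1.743) = 0.0814, so at α = 0.05 we fail to reject H₀.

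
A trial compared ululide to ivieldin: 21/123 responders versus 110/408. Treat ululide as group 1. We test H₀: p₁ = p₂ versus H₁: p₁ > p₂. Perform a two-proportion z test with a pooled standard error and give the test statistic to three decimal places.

z = -2.230

p̂₁ = 21/123 = 0.17073, p̂₂ = 110/408 = 0.26961.
Pooled p̂ = (21+110)/(123+408) = 131/531 = 0.24670.
SE = √(0.185841 × 0.0105811) = 0.04434.
z = (0.17073 − 0.26961)/0.04434 = -0.09888/0.04434 = -2.230.
p-value = P(Z > -2.230) ≈ 0.9871.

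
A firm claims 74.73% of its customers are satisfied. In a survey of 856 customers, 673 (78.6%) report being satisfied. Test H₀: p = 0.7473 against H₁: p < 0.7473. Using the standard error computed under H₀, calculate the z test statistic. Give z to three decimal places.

z = 2.620

p̂ = 673/856 = 0.78621.
Under H₀, SE = √(0.7473·0.2527/856) = √(0.000220611) = 0.01485.
z = (0.78621 − 0.7473)/0.01485 = 0.03891/0.01485 = 2.620.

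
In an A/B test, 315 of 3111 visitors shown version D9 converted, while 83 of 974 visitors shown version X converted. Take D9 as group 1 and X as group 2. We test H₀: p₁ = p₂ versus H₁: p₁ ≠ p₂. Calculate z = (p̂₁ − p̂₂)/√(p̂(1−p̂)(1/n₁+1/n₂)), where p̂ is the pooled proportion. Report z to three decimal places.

p̂₁ = 315/3111 ≈ 0.101254, p̂₂ = 83/974 ≈ 0.085216.
Pooled p̂ = (315+83)/(3111+974) = 398/4085 = 0.097430.
SE = √(p̂(1−p̂)(1/n₁+1/n₂)) = √(0.097430·0.902570·0.00134813) = √(0.000118551) = 0.010888.
z = (0.101254 − 0.085216)/0.010888 = 0.016038/0.010888 = 1.473.

z = 1.473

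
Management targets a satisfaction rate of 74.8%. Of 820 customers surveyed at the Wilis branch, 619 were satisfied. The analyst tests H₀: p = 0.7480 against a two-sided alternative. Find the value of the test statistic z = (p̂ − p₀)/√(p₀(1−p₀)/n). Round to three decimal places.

z = 0.454

p̂ = 619/820 = 0.75488.
Standard error under H₀: √(0.748×0.252/820) = 0.01516.
z = (0.75488 − 0.748)/0.01516 = 0.00688/0.01516 = 0.454.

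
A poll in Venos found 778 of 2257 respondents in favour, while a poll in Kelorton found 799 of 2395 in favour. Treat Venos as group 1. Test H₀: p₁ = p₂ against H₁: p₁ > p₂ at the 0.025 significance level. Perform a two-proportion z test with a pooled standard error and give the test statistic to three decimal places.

z = 0.799

p̂₁ = 778/2257 ≈ 0.34471, p̂₂ = 799/2395 ≈ 0.33361.
Pooled p̂ = (778+799)/(2257+2395) = 1577/4652 = 0.33899.
SE = √(0.224077 × 0.000860603) = 0.01389.
z = (0.34471 − 0.33361)/0.01389 = 0.01110/0.01389 = 0.799.
p-value = P(Z > 0.799) ≈ 0.2122, so at α = 0.025 we fail to reject H₀.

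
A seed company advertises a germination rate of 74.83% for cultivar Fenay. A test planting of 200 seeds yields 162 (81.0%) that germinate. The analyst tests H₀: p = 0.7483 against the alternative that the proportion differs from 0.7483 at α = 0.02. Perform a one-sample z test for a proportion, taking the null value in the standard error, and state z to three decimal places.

z = 2.011

p̂ = 162/200 ≈ 0.810000.
Under H₀, SE = √(0.7483·0.2517/200) = √(0.000941736) = 0.030688.
z = (0.810000 − 0.7483)/0.030688 = 0.061700/0.030688 = 2.011.
Two-sided p-value ≈ 2·Φ(−2.011) = 0.0444; since p > α = 0.02, fail to reject H₀.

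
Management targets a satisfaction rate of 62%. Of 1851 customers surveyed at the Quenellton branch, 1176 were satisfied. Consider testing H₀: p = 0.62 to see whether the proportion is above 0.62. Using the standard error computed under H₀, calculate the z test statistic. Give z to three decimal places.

p̂ = 1176/1851 ≈ 0.63533.
Standard error under H₀: √(0.62×0.38/1851) = 0.01128.
z = (0.63533 − 0.62)/0.01128 = 0.01533/0.01128 = 1.359.

z = 1.359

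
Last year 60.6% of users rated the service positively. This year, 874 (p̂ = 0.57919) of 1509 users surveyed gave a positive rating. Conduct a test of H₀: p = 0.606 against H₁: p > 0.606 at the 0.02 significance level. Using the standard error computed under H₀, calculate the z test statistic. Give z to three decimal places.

z = -2.131

p̂ = 874/1509 = 0.57919.
SE = √(p₀(1−p₀)/n) = √(0.23876/1509) = 0.01258.
z = (0.57919 − 0.606)/0.01258 = -0.02681/0.01258 = -2.131.
p-value = P(Z > -2.131) ≈ 0.9835, so at α = 0.02 we fail to reject H₀.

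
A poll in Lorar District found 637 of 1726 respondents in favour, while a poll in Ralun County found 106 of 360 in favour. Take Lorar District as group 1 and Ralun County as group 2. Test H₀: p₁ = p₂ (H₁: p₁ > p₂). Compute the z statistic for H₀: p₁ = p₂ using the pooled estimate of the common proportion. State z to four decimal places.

p̂₁ = 637/1726 ≈ 0.369061, p̂₂ = 106/360 ≈ 0.294444.
Pooled p̂ = (637+106)/(1726+360) = 743/2086 = 0.356184.
SE = √(p̂(1−p̂)(1/n₁+1/n₂)) = √(0.356184·0.643816·0.00335715) = √(0.000769852) = 0.027746.
z = (0.369061 − 0.294444)/0.027746 = 0.074617/0.027746 = 2.6893.

z = 2.6893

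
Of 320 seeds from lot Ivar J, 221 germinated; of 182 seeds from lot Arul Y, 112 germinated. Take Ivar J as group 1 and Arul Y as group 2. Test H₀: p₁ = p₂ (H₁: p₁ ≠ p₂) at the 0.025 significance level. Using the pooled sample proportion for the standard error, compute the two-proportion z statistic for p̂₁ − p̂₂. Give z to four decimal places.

z = 1.7149

p̂₁ = 221/320 = 0.690625, p̂₂ = 112/182 = 0.615385.
Pooled p̂ = (221+112)/(320+182) = 333/502 = 0.663347.
SE = √(p̂(1−p̂)(1/n₁+1/n₂)) = √(0.663347·0.336653·0.00861951) = √(0.00192489) = 0.043874.
z = (0.690625 − 0.615385)/0.043874 = 0.075240/0.043874 = 1.7149.
Two-sided p-value ≈ 2·Φ(−1.715) = 0.0864. With α = 0.025, fail to reject H₀.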